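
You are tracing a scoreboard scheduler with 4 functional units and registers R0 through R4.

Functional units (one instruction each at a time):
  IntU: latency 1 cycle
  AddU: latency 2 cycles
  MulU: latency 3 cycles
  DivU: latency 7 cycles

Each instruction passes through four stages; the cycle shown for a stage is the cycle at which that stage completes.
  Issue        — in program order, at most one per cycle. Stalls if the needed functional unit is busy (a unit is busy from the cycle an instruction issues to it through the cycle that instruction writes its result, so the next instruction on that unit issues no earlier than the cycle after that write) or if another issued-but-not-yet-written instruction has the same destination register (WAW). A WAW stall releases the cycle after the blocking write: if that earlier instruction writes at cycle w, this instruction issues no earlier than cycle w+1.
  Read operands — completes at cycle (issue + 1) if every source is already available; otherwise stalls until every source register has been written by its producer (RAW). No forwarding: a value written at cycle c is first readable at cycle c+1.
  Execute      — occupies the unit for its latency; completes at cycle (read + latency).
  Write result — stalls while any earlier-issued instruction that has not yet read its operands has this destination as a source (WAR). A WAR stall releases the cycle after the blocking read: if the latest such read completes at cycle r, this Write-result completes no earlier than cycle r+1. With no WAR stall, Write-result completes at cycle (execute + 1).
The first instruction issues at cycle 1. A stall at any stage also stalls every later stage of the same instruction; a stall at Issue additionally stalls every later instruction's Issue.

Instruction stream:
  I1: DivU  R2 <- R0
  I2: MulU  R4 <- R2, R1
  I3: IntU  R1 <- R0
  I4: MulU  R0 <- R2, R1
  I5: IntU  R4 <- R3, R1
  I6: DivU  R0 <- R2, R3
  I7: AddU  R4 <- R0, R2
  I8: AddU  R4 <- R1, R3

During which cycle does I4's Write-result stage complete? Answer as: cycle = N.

cycle = 21

[1] I1 issues→DivU
[2] I1 reads | I2 issues→MulU
[3] I3 issues→IntU
[4] I3 reads
[5] I3 exec-done
[9] I1 exec-done
[10] I1 writes R2
[11] I2 reads
[12] I3 writes R1
[14] I2 exec-done
[15] I2 writes R4
[16] I4 issues→MulU
[17] I4 reads | I5 issues→IntU
[18] I5 reads
[19] I5 exec-done
[20] I4 exec-done | I5 writes R4
[21] I4 writes R0
[22] I6 issues→DivU
[23] I6 reads | I7 issues→AddU
[30] I6 exec-done
[31] I6 writes R0
[32] I7 reads
[34] I7 exec-done
[35] I7 writes R4
[36] I8 issues→AddU
[37] I8 reads
[39] I8 exec-done
[40] I8 writes R4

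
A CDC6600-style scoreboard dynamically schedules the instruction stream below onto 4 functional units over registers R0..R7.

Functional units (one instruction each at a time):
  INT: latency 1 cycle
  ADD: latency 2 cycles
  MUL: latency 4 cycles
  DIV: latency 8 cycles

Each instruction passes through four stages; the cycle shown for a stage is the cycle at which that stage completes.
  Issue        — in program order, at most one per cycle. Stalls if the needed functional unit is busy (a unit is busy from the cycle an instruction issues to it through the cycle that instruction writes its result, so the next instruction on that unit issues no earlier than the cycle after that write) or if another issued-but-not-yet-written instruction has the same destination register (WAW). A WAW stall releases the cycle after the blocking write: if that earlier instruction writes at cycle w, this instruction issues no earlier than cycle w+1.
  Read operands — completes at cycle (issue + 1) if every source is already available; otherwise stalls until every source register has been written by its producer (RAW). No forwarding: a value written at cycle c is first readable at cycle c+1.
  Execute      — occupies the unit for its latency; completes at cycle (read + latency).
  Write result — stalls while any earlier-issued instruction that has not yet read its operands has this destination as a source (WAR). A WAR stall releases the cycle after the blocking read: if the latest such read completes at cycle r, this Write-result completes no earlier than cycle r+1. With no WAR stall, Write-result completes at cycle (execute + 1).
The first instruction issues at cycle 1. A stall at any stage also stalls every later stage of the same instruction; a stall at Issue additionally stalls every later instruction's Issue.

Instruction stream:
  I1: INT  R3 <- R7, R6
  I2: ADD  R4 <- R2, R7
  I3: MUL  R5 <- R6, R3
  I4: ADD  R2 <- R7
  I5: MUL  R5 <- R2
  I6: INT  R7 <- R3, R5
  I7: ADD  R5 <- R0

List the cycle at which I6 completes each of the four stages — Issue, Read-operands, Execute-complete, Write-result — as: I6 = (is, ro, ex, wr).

I6 = (12, 18, 19, 20)

cycle 1: I1 dispatched to INT
cycle 2: I1 operands ready; I2 dispatched to ADD
cycle 3: I1 complete; I2 operands ready; I3 dispatched to MUL
cycle 4: R3←I1
cycle 5: I2 complete; I3 operands ready
cycle 6: R4←I2
cycle 7: I4 dispatched to ADD
cycle 8: I4 operands ready
cycle 9: I3 complete
cycle 10: R5←I3; I4 complete
cycle 11: R2←I4; I5 dispatched to MUL
cycle 12: I5 operands ready; I6 dispatched to INT
cycle 16: I5 complete
cycle 17: R5←I5
cycle 18: I6 operands ready; I7 dispatched to ADD
cycle 19: I6 complete; I7 operands ready
cycle 20: R7←I6
cycle 21: I7 complete
cycle 22: R5←I7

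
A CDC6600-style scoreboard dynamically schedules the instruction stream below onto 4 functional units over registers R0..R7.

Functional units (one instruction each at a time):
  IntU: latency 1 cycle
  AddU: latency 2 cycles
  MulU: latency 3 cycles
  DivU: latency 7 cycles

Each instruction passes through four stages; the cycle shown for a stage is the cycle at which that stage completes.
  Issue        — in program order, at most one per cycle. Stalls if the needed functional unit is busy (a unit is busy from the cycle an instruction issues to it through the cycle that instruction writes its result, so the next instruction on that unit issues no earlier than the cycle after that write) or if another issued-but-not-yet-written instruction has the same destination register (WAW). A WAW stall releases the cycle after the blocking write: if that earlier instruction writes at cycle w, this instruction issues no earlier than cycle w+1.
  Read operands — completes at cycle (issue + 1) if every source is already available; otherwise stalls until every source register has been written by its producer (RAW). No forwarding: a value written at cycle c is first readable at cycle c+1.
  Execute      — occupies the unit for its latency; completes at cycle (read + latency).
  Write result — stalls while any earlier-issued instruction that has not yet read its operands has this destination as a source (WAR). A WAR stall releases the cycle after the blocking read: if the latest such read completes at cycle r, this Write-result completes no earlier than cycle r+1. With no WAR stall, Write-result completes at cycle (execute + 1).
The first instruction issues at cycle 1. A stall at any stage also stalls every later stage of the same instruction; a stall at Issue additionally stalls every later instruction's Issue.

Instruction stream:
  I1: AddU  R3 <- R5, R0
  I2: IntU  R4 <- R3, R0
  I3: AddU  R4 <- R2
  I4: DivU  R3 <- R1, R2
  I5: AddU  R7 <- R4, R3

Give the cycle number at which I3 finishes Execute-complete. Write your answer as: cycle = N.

cycle 1: I1→AddU
cycle 2: I1 RO, I2→IntU
cycle 4: I1 EX
cycle 5: I1 WR R3
cycle 6: I2 RO
cycle 7: I2 EX
cycle 8: I2 WR R4
cycle 9: I3→AddU
cycle 10: I3 RO, I4→DivU
cycle 11: I4 RO
cycle 12: I3 EX
cycle 13: I3 WR R4
cycle 14: I5→AddU
cycle 18: I4 EX
cycle 19: I4 WR R3
cycle 20: I5 RO
cycle 22: I5 EX
cycle 23: I5 WR R7

cycle = 12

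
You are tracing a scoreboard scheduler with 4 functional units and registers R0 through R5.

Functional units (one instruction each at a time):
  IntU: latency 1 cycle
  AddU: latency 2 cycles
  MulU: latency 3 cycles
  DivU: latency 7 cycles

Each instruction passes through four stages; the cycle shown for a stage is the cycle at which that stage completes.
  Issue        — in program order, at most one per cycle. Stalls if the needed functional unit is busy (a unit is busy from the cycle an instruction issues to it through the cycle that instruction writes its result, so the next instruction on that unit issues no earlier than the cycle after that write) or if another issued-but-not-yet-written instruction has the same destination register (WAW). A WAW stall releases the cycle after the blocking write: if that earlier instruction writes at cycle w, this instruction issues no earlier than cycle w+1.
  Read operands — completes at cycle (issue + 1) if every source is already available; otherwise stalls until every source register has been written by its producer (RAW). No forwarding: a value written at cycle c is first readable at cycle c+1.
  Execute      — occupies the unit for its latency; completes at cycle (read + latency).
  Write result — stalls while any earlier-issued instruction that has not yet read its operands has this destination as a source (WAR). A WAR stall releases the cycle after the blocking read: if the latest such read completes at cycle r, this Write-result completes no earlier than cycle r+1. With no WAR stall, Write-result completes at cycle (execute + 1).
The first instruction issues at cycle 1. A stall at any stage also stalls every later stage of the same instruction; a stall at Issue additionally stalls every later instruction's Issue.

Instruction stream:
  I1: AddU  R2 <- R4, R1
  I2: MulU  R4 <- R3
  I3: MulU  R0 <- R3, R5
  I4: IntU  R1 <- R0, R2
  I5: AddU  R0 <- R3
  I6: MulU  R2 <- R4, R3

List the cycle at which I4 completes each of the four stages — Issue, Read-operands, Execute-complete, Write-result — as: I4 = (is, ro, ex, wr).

I4 = (9, 14, 15, 16)

1) issue 1, read 2, done 4, write 5
2) issue 2, read 3, done 6, write 7
3) issue 8, read 9, done 12, write 13  <struct: MulU busy until I2 writes@7>
4) issue 9, read 14, done 15, write 16  <RAW R0: wait I3 write@13>
5) issue 14, read 15, done 17, write 18  <WAW R0: wait I3 write@13>
6) issue 15, read 16, done 19, write 20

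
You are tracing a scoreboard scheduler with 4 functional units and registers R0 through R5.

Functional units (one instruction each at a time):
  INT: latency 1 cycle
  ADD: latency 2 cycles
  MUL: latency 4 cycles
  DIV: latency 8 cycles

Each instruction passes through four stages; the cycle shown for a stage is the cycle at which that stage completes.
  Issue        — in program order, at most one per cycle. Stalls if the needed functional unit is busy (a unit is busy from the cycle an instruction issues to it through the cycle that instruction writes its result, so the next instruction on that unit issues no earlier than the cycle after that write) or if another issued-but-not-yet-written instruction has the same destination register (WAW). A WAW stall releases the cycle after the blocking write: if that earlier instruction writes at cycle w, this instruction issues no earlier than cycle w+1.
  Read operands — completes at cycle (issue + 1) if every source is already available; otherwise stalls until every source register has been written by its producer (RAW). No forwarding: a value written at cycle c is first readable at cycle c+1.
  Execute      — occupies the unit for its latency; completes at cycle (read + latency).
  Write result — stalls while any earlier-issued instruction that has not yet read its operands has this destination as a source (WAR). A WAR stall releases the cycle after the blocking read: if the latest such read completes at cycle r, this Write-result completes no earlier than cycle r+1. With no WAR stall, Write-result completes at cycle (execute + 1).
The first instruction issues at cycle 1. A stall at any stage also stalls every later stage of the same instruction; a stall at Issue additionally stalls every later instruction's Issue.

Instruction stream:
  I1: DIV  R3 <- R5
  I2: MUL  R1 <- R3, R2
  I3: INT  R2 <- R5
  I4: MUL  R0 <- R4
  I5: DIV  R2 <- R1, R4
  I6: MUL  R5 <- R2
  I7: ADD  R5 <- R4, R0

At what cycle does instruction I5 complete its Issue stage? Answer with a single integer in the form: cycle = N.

[1] I1→DIV
[2] I1 RO | I2→MUL
[3] I3→INT
[4] I3 RO
[5] I3 EX
[10] I1 EX
[11] I1 WR R3
[12] I2 RO
[13] I3 WR R2
[16] I2 EX
[17] I2 WR R1
[18] I4→MUL
[19] I4 RO | I5→DIV
[20] I5 RO
[23] I4 EX
[24] I4 WR R0
[25] I6→MUL
[28] I5 EX
[29] I5 WR R2
[30] I6 RO
[34] I6 EX
[35] I6 WR R5
[36] I7→ADD
[37] I7 RO
[39] I7 EX
[40] I7 WR R5

cycle = 19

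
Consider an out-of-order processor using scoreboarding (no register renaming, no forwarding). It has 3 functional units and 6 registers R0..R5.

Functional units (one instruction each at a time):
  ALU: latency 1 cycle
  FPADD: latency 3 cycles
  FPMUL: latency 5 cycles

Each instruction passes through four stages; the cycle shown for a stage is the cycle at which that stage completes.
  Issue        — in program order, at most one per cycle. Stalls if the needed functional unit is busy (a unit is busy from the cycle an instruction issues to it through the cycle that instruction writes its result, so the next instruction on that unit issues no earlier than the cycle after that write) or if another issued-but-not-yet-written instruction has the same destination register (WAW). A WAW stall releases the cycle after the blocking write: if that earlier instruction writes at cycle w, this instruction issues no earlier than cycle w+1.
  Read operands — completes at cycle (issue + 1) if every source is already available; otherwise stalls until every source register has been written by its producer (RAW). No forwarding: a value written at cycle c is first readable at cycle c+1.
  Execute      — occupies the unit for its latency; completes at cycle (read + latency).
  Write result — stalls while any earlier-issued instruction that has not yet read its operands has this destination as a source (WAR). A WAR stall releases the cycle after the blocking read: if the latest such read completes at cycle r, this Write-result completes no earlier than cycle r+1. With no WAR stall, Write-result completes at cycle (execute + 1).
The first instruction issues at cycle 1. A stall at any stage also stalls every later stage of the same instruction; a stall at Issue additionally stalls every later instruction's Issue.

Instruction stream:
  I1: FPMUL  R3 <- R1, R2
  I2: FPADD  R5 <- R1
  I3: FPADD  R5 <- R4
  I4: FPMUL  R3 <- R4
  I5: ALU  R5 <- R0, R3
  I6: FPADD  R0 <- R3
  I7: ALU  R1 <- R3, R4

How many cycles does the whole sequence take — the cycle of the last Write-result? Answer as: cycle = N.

cycle = 23

  I1 | 1 | 2 | 7 | 8
  I2 | 2 | 3 | 6 | 7
  I3 | 8 | 9 | 12 | 13   struct: FPADD busy until I2 writes@7
  I4 | 9 | 10 | 15 | 16
  I5 | 14 | 17 | 18 | 19   WAW R5: wait I3 write@13 · RAW R3: wait I4 write@16
  I6 | 15 | 17 | 20 | 21   RAW R3: wait I4 write@16
  I7 | 20 | 21 | 22 | 23   struct: ALU busy until I5 writes@19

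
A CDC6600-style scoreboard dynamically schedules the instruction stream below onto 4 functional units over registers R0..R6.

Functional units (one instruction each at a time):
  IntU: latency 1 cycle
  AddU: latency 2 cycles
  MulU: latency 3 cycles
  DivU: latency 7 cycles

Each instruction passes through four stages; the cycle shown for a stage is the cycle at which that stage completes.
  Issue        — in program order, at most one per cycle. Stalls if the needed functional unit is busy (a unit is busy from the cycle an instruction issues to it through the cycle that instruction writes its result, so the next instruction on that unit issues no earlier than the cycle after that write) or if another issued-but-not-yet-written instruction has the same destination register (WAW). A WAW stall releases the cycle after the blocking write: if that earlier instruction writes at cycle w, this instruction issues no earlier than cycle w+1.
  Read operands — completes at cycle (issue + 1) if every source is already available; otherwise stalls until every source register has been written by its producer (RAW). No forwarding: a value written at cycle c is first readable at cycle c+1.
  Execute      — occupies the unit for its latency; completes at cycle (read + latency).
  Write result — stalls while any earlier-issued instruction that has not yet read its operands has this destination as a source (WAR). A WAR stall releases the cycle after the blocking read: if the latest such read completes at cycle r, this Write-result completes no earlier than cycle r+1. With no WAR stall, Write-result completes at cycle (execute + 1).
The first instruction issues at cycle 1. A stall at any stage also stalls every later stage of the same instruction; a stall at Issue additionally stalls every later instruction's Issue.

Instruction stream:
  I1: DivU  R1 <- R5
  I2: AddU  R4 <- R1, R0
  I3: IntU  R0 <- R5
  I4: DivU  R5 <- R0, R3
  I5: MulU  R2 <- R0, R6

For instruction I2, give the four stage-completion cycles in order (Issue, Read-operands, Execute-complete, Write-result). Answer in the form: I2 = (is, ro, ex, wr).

I2 = (2, 11, 13, 14)

[I1] 1/2/9/10
[I2] 2/11/13/14  (RAW R1: wait I1 write@10)
[I3] 3/4/5/12  (WAR R0: wait I2 read@11)
[I4] 11/13/20/21  (struct: DivU busy until I1 writes@10; RAW R0: wait I3 write@12)
[I5] 12/13/16/17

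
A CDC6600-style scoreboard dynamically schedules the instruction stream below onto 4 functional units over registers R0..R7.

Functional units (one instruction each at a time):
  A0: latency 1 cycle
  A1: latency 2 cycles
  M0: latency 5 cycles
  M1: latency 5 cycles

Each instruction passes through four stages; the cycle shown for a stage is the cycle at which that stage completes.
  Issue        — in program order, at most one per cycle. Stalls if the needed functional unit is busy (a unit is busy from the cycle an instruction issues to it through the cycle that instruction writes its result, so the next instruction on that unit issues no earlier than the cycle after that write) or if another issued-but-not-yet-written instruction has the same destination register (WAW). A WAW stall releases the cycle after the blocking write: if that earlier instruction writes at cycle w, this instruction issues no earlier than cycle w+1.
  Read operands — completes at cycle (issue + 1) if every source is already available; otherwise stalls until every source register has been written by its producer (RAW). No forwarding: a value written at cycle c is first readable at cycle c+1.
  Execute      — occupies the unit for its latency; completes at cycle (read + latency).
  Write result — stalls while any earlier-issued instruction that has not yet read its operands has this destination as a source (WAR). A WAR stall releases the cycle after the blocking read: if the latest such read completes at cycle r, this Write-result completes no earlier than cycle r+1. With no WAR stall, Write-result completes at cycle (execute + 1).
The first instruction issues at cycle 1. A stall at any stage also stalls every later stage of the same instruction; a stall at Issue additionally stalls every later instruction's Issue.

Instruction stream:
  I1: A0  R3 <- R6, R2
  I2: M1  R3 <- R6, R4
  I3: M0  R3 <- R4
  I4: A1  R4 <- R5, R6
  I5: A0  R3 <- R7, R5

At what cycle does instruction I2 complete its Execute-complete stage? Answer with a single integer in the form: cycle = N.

cycle = 11

[1] issue I1 (A0)
[2] I1 read-ops
[3] I1 finished on A0
[4] I1→R3
[5] issue I2 (M1)
[6] I2 read-ops
[11] I2 finished on M1
[12] I2→R3
[13] issue I3 (M0)
[14] I3 read-ops | issue I4 (A1)
[15] I4 read-ops
[17] I4 finished on A1
[18] I4→R4
[19] I3 finished on M0
[20] I3→R3
[21] issue I5 (A0)
[22] I5 read-ops
[23] I5 finished on A0
[24] I5→R3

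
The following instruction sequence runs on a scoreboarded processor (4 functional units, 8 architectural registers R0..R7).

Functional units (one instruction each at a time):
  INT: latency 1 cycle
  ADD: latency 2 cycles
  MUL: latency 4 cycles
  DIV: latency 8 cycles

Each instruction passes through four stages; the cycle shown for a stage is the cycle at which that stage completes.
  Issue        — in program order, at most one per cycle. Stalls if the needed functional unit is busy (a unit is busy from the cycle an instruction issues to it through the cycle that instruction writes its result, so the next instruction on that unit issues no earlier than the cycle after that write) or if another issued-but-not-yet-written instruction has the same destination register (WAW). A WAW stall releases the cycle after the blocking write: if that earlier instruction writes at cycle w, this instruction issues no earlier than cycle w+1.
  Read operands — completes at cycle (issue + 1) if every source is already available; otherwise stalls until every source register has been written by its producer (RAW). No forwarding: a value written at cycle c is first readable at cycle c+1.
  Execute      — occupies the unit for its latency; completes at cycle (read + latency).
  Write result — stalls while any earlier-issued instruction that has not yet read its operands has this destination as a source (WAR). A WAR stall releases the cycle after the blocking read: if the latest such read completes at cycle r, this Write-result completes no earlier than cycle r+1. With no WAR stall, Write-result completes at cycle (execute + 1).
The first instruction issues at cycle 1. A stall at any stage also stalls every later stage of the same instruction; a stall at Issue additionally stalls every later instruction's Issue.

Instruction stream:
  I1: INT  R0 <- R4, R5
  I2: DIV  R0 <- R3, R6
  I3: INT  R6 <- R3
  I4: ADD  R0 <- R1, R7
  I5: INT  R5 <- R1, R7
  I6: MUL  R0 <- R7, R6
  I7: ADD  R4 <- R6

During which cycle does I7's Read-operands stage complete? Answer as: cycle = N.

c1: I1 dispatched to INT
c2: I1 operands ready
c3: I1 complete
c4: R0←I1
c5: I2 dispatched to DIV
c6: I2 operands ready, I3 dispatched to INT
c7: I3 operands ready
c8: I3 complete
c9: R6←I3
c14: I2 complete
c15: R0←I2
c16: I4 dispatched to ADD
c17: I4 operands ready, I5 dispatched to INT
c18: I5 operands ready
c19: I4 complete, I5 complete
c20: R0←I4, R5←I5
c21: I6 dispatched to MUL
c22: I6 operands ready, I7 dispatched to ADD
c23: I7 operands ready
c25: I7 complete
c26: I6 complete, R4←I7
c27: R0←I6

cycle = 23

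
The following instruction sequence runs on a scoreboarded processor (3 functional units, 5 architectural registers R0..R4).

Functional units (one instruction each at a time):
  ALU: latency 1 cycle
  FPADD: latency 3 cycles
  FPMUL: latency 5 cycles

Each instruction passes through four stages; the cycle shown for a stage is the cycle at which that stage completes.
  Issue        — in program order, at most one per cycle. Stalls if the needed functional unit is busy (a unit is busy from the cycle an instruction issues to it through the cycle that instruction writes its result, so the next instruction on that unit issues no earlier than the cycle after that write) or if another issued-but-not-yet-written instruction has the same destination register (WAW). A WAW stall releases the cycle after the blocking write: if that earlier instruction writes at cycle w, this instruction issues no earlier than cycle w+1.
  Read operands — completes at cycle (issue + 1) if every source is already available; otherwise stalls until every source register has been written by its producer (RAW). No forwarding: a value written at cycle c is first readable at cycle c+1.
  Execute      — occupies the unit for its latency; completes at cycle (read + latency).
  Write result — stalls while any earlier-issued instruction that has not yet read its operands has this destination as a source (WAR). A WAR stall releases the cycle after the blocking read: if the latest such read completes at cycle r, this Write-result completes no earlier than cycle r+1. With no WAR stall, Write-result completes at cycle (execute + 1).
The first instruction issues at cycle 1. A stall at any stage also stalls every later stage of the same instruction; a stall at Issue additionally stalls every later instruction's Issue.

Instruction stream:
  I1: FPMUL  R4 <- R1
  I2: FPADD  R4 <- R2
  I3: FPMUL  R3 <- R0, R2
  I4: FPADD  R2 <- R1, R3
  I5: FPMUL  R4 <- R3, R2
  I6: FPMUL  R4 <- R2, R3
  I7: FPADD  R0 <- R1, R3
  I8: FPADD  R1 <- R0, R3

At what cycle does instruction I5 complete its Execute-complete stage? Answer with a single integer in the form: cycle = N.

I1: IS=1 RO=2 EX=7 WR=8
I2: IS=9 RO=10 EX=13 WR=14  [WAW R4: wait I1 write@8]
I3: IS=10 RO=11 EX=16 WR=17
I4: IS=15 RO=18 EX=21 WR=22  [struct: FPADD busy until I2 writes@14; RAW R3: wait I3 write@17]
I5: IS=18 RO=23 EX=28 WR=29  [struct: FPMUL busy until I3 writes@17; RAW R2: wait I4 write@22]
I6: IS=30 RO=31 EX=36 WR=37  [struct: FPMUL busy until I5 writes@29]
I7: IS=31 RO=32 EX=35 WR=36
I8: IS=37 RO=38 EX=41 WR=42  [struct: FPADD busy until I7 writes@36]

cycle = 28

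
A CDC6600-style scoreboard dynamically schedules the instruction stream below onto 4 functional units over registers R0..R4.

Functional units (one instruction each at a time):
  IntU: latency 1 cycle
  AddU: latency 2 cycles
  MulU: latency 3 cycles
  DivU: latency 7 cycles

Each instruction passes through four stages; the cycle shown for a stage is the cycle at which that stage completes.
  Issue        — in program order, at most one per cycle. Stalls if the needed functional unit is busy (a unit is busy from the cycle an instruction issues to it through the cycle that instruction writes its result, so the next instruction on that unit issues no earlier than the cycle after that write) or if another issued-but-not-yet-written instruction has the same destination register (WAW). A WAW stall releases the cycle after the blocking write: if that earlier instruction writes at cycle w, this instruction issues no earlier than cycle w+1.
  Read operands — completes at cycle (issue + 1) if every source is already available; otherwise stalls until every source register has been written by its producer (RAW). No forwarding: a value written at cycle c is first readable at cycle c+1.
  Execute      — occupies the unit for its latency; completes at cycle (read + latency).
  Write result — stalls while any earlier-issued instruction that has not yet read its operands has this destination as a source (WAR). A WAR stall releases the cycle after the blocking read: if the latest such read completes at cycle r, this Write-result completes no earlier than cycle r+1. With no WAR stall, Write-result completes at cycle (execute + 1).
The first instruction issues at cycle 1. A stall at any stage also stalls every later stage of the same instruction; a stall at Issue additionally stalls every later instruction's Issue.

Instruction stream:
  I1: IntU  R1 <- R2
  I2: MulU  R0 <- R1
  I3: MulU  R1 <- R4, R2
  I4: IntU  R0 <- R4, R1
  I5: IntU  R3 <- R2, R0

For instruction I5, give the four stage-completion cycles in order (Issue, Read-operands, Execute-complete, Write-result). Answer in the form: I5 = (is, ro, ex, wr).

I1: IS=1 RO=2 EX=3 WR=4
I2: IS=2 RO=5 EX=8 WR=9  [RAW R1: wait I1 write@4]
I3: IS=10 RO=11 EX=14 WR=15  [struct: MulU busy until I2 writes@9]
I4: IS=11 RO=16 EX=17 WR=18  [RAW R1: wait I3 write@15]
I5: IS=19 RO=20 EX=21 WR=22  [struct: IntU busy until I4 writes@18]

I5 = (19, 20, 21, 22)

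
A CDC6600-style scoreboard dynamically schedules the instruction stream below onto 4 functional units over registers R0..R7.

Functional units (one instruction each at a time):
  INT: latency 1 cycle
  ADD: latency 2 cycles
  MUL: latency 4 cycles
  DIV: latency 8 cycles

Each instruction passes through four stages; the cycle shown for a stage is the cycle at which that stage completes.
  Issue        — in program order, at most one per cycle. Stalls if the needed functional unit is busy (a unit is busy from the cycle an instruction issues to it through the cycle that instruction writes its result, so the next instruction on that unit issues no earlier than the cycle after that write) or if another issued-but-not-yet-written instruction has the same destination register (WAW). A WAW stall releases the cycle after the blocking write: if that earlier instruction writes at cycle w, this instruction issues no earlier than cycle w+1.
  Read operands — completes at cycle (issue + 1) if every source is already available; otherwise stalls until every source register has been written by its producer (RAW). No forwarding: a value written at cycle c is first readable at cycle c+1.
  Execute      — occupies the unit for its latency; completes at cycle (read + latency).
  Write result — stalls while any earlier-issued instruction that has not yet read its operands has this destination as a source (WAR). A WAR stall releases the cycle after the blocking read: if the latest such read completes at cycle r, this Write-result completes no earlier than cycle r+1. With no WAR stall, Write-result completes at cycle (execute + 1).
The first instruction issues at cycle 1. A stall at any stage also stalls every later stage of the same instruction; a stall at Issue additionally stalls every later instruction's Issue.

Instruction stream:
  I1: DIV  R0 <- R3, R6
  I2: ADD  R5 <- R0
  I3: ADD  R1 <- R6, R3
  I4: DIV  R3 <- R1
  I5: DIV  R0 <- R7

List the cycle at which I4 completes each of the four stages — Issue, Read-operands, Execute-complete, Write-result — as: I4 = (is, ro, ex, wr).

I4 = (17, 21, 29, 30)

c1: issue I1 (DIV)
c2: I1 read-ops | issue I2 (ADD)
c10: I1 finished on DIV
c11: I1→R0
c12: I2 read-ops
c14: I2 finished on ADD
c15: I2→R5
c16: issue I3 (ADD)
c17: I3 read-ops | issue I4 (DIV)
c19: I3 finished on ADD
c20: I3→R1
c21: I4 read-ops
c29: I4 finished on DIV
c30: I4→R3
c31: issue I5 (DIV)
c32: I5 read-ops
c40: I5 finished on DIV
c41: I5→R0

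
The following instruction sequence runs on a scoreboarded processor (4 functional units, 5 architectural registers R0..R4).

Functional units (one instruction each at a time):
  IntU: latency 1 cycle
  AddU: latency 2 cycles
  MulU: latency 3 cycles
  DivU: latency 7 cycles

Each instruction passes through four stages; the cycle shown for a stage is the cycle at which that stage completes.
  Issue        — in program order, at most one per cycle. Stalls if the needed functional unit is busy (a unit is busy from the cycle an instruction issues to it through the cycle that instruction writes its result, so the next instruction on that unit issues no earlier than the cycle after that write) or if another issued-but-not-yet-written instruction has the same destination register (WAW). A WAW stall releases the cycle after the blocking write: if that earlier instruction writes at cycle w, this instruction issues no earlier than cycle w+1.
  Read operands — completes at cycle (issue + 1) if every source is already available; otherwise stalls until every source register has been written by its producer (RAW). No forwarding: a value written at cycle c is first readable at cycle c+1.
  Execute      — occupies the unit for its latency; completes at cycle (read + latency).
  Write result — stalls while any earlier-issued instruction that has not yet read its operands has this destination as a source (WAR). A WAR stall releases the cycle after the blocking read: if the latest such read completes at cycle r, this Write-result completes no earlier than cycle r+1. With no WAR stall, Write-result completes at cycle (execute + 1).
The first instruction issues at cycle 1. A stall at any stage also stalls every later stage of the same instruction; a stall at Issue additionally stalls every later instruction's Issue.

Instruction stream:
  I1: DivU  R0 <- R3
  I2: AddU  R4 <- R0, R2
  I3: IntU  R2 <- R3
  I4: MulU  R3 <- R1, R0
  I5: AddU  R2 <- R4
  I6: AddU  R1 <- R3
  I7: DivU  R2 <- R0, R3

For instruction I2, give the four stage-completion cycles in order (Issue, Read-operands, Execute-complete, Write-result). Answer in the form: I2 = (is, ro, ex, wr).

I2 = (2, 11, 13, 14)

I1 -> (1, 2, 9, 10)
I2 -> (2, 11, 13, 14)  // RAW R0: wait I1 write@10
I3 -> (3, 4, 5, 12)  // WAR R2: wait I2 read@11
I4 -> (4, 11, 14, 15)  // RAW R0: wait I1 write@10
I5 -> (15, 16, 18, 19)  // struct: AddU busy until I2 writes@14
I6 -> (20, 21, 23, 24)  // struct: AddU busy until I5 writes@19
I7 -> (21, 22, 29, 30)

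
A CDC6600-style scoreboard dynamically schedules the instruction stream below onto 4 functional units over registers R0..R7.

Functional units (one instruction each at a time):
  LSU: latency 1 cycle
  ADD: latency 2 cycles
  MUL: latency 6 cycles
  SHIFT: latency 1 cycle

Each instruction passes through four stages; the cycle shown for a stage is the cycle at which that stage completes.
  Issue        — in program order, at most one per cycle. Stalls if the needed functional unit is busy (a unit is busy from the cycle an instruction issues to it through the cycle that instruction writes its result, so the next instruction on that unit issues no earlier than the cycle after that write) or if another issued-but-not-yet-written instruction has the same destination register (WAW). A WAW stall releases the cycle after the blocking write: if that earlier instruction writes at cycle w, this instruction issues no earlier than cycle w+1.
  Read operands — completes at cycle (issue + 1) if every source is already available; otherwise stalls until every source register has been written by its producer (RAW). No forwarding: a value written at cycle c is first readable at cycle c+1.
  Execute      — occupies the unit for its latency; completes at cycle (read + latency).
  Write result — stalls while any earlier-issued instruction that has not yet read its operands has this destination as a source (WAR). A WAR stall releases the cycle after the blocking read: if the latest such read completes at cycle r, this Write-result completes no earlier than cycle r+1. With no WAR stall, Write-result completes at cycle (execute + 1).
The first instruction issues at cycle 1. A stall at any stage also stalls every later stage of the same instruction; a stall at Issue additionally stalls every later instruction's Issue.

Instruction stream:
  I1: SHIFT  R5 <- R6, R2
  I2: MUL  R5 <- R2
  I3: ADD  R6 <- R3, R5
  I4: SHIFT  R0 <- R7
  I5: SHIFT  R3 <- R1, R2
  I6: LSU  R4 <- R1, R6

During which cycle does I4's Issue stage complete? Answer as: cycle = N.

cycle = 7

t=1  I1 issues→SHIFT
t=2  I1 reads
t=3  I1 exec-done
t=4  I1 writes R5
t=5  I2 issues→MUL
t=6  I2 reads | I3 issues→ADD
t=7  I4 issues→SHIFT
t=8  I4 reads
t=9  I4 exec-done
t=10  I4 writes R0
t=11  I5 issues→SHIFT
t=12  I2 exec-done | I5 reads | I6 issues→LSU
t=13  I2 writes R5 | I5 exec-done
t=14  I3 reads
t=15  I5 writes R3
t=16  I3 exec-done
t=17  I3 writes R6
t=18  I6 reads
t=19  I6 exec-done
t=20  I6 writes R4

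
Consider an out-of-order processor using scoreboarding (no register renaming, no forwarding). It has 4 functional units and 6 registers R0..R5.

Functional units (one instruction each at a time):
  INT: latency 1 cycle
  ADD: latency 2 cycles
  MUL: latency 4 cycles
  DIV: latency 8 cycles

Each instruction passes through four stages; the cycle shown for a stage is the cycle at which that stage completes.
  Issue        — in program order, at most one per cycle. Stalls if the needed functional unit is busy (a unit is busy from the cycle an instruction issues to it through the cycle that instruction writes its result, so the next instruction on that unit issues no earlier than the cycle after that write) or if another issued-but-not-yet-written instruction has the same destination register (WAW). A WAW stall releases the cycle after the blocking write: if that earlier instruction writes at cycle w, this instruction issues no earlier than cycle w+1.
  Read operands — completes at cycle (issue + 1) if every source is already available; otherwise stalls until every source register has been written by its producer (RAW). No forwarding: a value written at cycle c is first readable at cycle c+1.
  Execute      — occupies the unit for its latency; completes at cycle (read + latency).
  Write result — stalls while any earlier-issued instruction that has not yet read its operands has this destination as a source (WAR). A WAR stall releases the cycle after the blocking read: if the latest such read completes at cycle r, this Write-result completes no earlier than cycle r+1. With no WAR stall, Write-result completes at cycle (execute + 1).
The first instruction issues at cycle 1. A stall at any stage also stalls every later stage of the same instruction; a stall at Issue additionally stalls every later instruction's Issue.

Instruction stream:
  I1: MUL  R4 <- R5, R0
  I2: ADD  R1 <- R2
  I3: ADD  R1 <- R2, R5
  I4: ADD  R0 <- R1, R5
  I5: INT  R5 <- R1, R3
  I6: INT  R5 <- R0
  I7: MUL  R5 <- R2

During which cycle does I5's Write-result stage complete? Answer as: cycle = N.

cycle = 16

[I1] 1/2/6/7
[I2] 2/3/5/6
[I3] 7/8/10/11  (struct: ADD busy until I2 writes@6)
[I4] 12/13/15/16  (struct: ADD busy until I3 writes@11)
[I5] 13/14/15/16
[I6] 17/18/19/20  (struct: INT busy until I5 writes@16)
[I7] 21/22/26/27  (WAW R5: wait I6 write@20)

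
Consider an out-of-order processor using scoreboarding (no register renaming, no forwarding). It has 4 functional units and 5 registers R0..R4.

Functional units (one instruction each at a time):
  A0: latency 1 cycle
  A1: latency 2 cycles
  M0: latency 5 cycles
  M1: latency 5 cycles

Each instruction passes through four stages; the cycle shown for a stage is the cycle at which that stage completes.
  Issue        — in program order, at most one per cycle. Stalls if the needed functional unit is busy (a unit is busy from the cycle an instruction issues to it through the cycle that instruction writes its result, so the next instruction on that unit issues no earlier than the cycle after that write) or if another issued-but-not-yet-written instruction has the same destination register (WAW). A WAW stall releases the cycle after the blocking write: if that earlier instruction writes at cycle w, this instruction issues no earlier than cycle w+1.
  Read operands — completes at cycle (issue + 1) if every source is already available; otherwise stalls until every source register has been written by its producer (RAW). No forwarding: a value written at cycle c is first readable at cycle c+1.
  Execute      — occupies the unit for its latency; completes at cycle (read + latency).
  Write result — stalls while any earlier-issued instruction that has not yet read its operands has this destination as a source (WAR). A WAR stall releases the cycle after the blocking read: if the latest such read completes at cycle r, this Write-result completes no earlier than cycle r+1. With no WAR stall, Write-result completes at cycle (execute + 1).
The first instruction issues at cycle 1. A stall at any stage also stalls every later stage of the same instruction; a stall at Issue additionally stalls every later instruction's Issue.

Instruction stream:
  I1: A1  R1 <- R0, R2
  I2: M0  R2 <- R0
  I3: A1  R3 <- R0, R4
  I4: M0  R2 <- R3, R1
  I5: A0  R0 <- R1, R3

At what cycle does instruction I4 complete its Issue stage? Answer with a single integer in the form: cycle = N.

c1: I1 dispatched to A1
c2: I1 operands ready · I2 dispatched to M0
c3: I2 operands ready
c4: I1 complete
c5: R1←I1
c6: I3 dispatched to A1
c7: I3 operands ready
c8: I2 complete
c9: R2←I2 · I3 complete
c10: R3←I3 · I4 dispatched to M0
c11: I4 operands ready · I5 dispatched to A0
c12: I5 operands ready
c13: I5 complete
c14: R0←I5
c16: I4 complete
c17: R2←I4

cycle = 10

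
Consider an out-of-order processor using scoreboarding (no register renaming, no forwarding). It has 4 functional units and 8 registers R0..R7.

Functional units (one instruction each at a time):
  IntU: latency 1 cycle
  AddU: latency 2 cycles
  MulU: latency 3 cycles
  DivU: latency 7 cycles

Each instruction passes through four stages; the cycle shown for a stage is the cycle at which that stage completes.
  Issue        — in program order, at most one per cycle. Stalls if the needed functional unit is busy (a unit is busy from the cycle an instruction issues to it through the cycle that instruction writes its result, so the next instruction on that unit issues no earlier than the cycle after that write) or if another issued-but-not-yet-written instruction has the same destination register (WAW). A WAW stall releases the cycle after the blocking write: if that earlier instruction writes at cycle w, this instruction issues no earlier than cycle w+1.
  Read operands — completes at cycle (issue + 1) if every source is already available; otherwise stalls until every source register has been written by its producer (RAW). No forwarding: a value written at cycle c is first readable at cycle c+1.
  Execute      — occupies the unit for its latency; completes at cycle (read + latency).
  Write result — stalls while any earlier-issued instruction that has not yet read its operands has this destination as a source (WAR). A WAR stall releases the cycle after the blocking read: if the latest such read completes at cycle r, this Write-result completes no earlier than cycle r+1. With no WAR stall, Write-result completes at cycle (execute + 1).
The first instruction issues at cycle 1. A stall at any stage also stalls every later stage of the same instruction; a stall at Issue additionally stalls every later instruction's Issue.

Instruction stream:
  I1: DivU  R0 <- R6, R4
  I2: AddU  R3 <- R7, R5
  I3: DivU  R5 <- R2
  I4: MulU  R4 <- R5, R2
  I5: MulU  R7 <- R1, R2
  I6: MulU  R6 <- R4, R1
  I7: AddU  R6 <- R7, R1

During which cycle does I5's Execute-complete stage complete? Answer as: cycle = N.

[I1] 1/2/9/10
[I2] 2/3/5/6
[I3] 11/12/19/20  (struct: DivU busy until I1 writes@10)
[I4] 12/21/24/25  (RAW R5: wait I3 write@20)
[I5] 26/27/30/31  (struct: MulU busy until I4 writes@25)
[I6] 32/33/36/37  (struct: MulU busy until I5 writes@31)
[I7] 38/39/41/42  (WAW R6: wait I6 write@37)

cycle = 30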